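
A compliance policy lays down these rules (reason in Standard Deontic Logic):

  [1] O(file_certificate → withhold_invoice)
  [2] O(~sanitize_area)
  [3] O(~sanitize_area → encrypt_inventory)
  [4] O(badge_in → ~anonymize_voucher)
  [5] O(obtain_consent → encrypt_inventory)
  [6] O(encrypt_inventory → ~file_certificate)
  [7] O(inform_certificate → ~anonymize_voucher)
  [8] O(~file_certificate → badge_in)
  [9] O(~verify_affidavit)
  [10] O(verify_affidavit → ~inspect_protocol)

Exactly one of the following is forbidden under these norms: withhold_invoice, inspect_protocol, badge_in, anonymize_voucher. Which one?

anonymize_voucher

Premise 2 gives O(~sanitize_area).
Applying K to premise 3 (O(~sanitize_area → encrypt_inventory)) and O(~sanitize_area) yields O(encrypt_inventory).
Premise 6 is O(encrypt_inventory → ~file_certificate); since O(encrypt_inventory), deontic closure gives O(~file_certificate).
Premise 8 is O(~file_certificate → badge_in); since O(~file_certificate), deontic closure gives O(badge_in).
Applying K to premise 4 (O(badge_in → ~anonymize_voucher)) and O(badge_in) yields O(~anonymize_voucher).
So O(~anonymize_voucher) holds, i.e. anonymize_voucher is forbidden. None of the other listed options is forbidden under the premises.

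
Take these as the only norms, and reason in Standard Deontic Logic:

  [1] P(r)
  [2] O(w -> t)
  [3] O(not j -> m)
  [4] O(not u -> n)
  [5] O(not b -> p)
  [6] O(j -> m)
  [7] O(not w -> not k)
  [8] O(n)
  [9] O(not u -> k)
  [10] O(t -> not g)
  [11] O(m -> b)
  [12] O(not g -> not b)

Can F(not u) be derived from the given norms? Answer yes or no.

Yes

By case analysis on not j: premise 3 gives O(not j -> m) and premise 6 gives O(j -> m), so O(m) either way.
Applying K to premise 11 (O(m -> b)) and O(m) yields O(b).
Premise 12 is O(not g -> not b); contrapositively O(b -> g). Since O(b) holds, K gives O(g).
The contrapositive of premise 10 (O(t -> not g)) is O(g -> not t), and O(g) is already established, so O(not t).
The contrapositive of premise 2 (O(w -> t)) is O(not t -> not w), and O(not t) is already established, so O(not w).
With premise 7, O(not w -> not k), the K-axiom yields O(not k).
The contrapositive of premise 9 (O(not u -> k)) is O(not k -> u), and O(not k) is already established, so O(u).
Premises 1, 4, 5, 8 do not contribute to this derivation.
So O(u) holds, i.e. F(not u). The claim follows.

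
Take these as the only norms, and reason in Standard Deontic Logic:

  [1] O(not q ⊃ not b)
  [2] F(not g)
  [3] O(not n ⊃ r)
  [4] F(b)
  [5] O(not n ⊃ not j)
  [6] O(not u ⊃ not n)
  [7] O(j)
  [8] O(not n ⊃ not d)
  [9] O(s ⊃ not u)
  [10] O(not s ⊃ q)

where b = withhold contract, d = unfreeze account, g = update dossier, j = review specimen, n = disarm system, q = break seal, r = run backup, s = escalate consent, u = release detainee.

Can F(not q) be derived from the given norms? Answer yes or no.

Yes

Premise 7 gives O(j).
The contrapositive of premise 5 (O(not n ⊃ not j)) is O(j ⊃ n), and O(j) is already established, so O(n).
Premise 6 is O(not u ⊃ not n); contrapositively O(n ⊃ u). Since O(n) holds, K gives O(u).
Premise 9 is O(s ⊃ not u); contrapositively O(u ⊃ not s). Since O(u) holds, K gives O(not s).
Applying K to premise 10 (O(not s ⊃ q)) and O(not s) yields O(q).
Premises 1, 2, 3, 4, 8 do not contribute to this derivation.
So O(q) holds, i.e. F(not q). The claim follows.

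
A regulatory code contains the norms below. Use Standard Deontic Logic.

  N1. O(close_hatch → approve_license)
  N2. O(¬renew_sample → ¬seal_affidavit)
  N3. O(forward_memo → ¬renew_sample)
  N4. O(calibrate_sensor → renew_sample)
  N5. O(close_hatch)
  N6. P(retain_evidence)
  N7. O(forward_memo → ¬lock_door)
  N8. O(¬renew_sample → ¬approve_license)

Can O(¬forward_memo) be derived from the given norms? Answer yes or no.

Yes

Premise 5 gives O(close_hatch).
From O(close_hatch) and premise 1, O(close_hatch → approve_license), we obtain O(approve_license).
Premise 8 is O(¬renew_sample → ¬approve_license); contrapositively O(approve_license → renew_sample). Since O(approve_license) holds, K gives O(renew_sample).
Premise 3 is O(forward_memo → ¬renew_sample); contrapositively O(renew_sample → ¬forward_memo). Since O(renew_sample) holds, K gives O(¬forward_memo).
Premises 2, 4, 6, 7 do not contribute to this derivation.
So O(¬forward_memo) follows.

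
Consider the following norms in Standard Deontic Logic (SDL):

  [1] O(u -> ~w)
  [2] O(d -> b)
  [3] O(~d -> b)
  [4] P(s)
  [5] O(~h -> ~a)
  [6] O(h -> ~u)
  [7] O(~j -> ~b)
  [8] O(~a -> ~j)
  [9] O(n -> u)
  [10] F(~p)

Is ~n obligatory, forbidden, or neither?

Premises 2 and 3 cover both cases: O(d -> b) and O(~d -> b). Since d ∨ ~d is a tautology, O(b) follows.
Premise 7 is O(~j -> ~b); contrapositively O(b -> j). Since O(b) holds, K gives O(j).
Premise 8 is O(~a -> ~j); contrapositively O(j -> a). Since O(j) holds, K gives O(a).
Premise 5 is O(~h -> ~a); contrapositively O(a -> h). Since O(a) holds, K gives O(h).
Applying K to premise 6 (O(h -> ~u)) and O(h) yields O(~u).
Premise 9 is O(n -> u); contrapositively O(~u -> ~n). Since O(~u) holds, K gives O(~n).
Premises 1, 4, 10 do not contribute to this derivation.
Hence ~n is obligatory.

Obligatory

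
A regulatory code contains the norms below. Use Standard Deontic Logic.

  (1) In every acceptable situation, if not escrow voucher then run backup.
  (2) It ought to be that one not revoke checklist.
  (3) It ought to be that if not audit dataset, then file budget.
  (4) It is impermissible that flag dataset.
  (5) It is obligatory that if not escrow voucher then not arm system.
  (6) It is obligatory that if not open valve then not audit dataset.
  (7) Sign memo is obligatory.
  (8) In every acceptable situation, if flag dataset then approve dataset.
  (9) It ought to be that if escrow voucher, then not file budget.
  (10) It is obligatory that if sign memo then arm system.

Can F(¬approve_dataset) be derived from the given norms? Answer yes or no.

No

Premise 8 is O(flag_dataset → approve_dataset), but O(flag_dataset) is not derivable from the premises, so it does not yield O(approve_dataset).
No other premise forces O(approve_dataset). An ideal world satisfying every premise can still have ¬approve_dataset true, so F(¬approve_dataset) is not derivable.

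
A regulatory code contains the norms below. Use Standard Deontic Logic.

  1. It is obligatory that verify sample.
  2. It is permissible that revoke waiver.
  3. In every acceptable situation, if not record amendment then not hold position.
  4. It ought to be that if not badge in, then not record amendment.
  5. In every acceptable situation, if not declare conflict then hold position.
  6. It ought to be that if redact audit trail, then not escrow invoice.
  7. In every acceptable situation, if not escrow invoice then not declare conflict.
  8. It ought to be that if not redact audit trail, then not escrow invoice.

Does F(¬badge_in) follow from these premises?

Premises 6 and 8 are O(redact_audit_trail → ¬escrow_invoice) and O(¬redact_audit_trail → ¬escrow_invoice); every ideal world satisfies redact_audit_trail or ¬redact_audit_trail, so in either case ¬escrow_invoice holds — hence O(¬escrow_invoice).
From O(¬escrow_invoice) and premise 7, O(¬escrow_invoice → ¬declare_conflict), we obtain O(¬declare_conflict).
Applying K to premise 5 (O(¬declare_conflict → hold_position)) and O(¬declare_conflict) yields O(hold_position).
The contrapositive of premise 3 (O(¬record_amendment → ¬hold_position)) is O(hold_position → record_amendment), and O(hold_position) is already established, so O(record_amendment).
The contrapositive of premise 4 (O(¬badge_in → ¬record_amendment)) is O(record_amendment → badge_in), and O(record_amendment) is already established, so O(badge_in).
Premises 1, 2 do not contribute to this derivation.
So O(badge_in) holds, i.e. F(¬badge_in). The claim follows.

Yes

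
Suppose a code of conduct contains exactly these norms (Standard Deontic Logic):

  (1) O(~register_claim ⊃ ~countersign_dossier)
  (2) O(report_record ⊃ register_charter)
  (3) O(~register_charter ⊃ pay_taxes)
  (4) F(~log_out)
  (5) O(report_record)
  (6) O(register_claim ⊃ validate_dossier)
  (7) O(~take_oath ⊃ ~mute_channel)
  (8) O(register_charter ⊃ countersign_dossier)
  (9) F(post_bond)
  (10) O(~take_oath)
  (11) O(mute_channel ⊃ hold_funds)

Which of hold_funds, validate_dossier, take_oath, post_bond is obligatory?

Premise 5 gives O(report_record).
From O(report_record) and premise 2, O(report_record ⊃ register_charter), we obtain O(register_charter).
Premise 8 is O(register_charter ⊃ countersign_dossier); since O(register_charter), deontic closure gives O(countersign_dossier).
The contrapositive of premise 1 (O(~register_claim ⊃ ~countersign_dossier)) is O(countersign_dossier ⊃ register_claim), and O(countersign_dossier) is already established, so O(register_claim).
From O(register_claim) and premise 6, O(register_claim ⊃ validate_dossier), we obtain O(validate_dossier).
So O(validate_dossier) holds — validate_dossier is obligatory. None of the other listed options is made obligatory by any chain of premises.

validate_dossier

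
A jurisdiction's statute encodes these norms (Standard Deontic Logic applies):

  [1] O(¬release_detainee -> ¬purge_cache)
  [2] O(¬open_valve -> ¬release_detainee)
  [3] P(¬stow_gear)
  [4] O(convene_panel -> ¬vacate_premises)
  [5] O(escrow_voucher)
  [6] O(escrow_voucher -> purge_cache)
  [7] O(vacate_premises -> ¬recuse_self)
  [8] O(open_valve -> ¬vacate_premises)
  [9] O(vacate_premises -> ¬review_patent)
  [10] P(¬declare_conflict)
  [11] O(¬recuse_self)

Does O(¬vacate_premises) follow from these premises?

Premise 5 states O(escrow_voucher) outright.
Premise 6 is O(escrow_voucher -> purge_cache); since O(escrow_voucher), deontic closure gives O(purge_cache).
Premise 1 is O(¬release_detainee -> ¬purge_cache); contrapositively O(purge_cache -> release_detainee). Since O(purge_cache) holds, K gives O(release_detainee).
The contrapositive of premise 2 (O(¬open_valve -> ¬release_detainee)) is O(release_detainee -> open_valve), and O(release_detainee) is already established, so O(open_valve).
Premise 8 is O(open_valve -> ¬vacate_premises); since O(open_valve), deontic closure gives O(¬vacate_premises).
Premises 3, 4, 7, 9, 10, 11 do not contribute to this derivation.
So O(¬vacate_premises) follows.

Yes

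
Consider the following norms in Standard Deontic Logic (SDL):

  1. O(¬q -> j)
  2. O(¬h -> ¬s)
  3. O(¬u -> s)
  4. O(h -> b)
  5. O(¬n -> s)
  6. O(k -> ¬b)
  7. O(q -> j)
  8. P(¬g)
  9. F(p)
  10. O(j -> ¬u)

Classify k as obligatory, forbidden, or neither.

Forbidden

Premises 1 and 7 cover both cases: O(¬q -> j) and O(q -> j). Since ¬q ∨ q is a tautology, O(j) follows.
Applying K to premise 10 (O(j -> ¬u)) and O(j) yields O(¬u).
Premise 3 is O(¬u -> s); since O(¬u), deontic closure gives O(s).
The contrapositive of premise 2 (O(¬h -> ¬s)) is O(s -> h), and O(s) is already established, so O(h).
Applying K to premise 4 (O(h -> b)) and O(h) yields O(b).
The contrapositive of premise 6 (O(k -> ¬b)) is O(b -> ¬k), and O(b) is already established, so O(¬k).
Premises 5, 8, 9 do not contribute to this derivation.
Thus O(¬k), which is F(k): k is forbidden.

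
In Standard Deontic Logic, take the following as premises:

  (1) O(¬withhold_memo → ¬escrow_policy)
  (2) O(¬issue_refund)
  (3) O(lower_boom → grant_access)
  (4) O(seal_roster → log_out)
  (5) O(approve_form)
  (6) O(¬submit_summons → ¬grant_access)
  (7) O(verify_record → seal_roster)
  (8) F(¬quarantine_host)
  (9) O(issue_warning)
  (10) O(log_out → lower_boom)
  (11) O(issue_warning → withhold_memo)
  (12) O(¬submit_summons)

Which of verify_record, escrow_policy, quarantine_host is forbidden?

Premise 12 states O(¬submit_summons) outright.
With premise 6, O(¬submit_summons → ¬grant_access), the K-axiom yields O(¬grant_access).
Premise 3 is O(lower_boom → grant_access); contrapositively O(¬grant_access → ¬lower_boom). Since O(¬grant_access) holds, K gives O(¬lower_boom).
Premise 10 is O(log_out → lower_boom); contrapositively O(¬lower_boom → ¬log_out). Since O(¬lower_boom) holds, K gives O(¬log_out).
Premise 4 is O(seal_roster → log_out); contrapositively O(¬log_out → ¬seal_roster). Since O(¬log_out) holds, K gives O(¬seal_roster).
Premise 7 is O(verify_record → seal_roster); contrapositively O(¬seal_roster → ¬verify_record). Since O(¬seal_roster) holds, K gives O(¬verify_record).
So O(¬verify_record) holds, i.e. verify_record is forbidden. None of the other listed options is forbidden under the premises.

verify_record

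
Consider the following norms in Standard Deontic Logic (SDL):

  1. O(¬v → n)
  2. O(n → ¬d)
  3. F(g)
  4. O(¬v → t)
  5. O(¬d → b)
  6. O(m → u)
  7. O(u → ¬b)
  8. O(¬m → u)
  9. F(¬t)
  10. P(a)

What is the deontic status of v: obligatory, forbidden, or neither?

By case analysis on ¬m: premise 8 gives O(¬m → u) and premise 6 gives O(m → u), so O(u) either way.
Applying K to premise 7 (O(u → ¬b)) and O(u) yields O(¬b).
Premise 5, O(¬d → b), contraposes to O(¬b → d); with O(¬b) we get O(d).
The contrapositive of premise 2 (O(n → ¬d)) is O(d → ¬n), and O(d) is already established, so O(¬n).
Premise 1, O(¬v → n), contraposes to O(¬n → v); with O(¬n) we get O(v).
Premises 3, 4, 9, 10 do not contribute to this derivation.
Hence v is obligatory.

Obligatory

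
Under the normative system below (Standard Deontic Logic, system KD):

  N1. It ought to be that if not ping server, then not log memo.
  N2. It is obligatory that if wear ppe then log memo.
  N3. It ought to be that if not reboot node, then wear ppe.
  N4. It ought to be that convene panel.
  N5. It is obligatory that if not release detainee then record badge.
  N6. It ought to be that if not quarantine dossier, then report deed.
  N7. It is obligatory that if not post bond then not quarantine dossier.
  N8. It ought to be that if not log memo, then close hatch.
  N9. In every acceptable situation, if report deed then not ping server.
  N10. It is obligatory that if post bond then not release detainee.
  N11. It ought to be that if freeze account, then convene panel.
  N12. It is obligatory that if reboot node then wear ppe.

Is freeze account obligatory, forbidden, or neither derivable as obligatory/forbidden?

Premise 11 is O(freeze_account → convene_panel); even if O(convene_panel) held, inferring O(freeze_account) would be affirming the consequent — invalid.
No premise or chain of K-axiom applications forces O(freeze_account), and none forces O(¬freeze_account). So freeze_account is neither obligatory nor forbidden under these norms.

Neither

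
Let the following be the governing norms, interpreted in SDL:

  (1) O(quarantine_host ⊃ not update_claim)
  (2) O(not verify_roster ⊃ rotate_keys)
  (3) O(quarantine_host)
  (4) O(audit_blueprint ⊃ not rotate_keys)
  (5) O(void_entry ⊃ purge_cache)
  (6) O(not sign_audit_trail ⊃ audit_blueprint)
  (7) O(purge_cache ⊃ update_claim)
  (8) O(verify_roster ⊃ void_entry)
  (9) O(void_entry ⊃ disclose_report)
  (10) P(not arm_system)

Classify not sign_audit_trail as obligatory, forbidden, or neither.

Forbidden

From premise 3 we have O(quarantine_host).
Premise 1 is O(quarantine_host ⊃ not update_claim); since O(quarantine_host), deontic closure gives O(not update_claim).
Premise 7 is O(purge_cache ⊃ update_claim); contrapositively O(not update_claim ⊃ not purge_cache). Since O(not update_claim) holds, K gives O(not purge_cache).
Premise 5 is O(void_entry ⊃ purge_cache); contrapositively O(not purge_cache ⊃ not void_entry). Since O(not purge_cache) holds, K gives O(not void_entry).
Premise 8, O(verify_roster ⊃ void_entry), contraposes to O(not void_entry ⊃ not verify_roster); with O(not void_entry) we get O(not verify_roster).
From O(not verify_roster) and premise 2, O(not verify_roster ⊃ rotate_keys), we obtain O(rotate_keys).
Premise 4, O(audit_blueprint ⊃ not rotate_keys), contraposes to O(rotate_keys ⊃ not audit_blueprint); with O(rotate_keys) we get O(not audit_blueprint).
Premise 6 is O(not sign_audit_trail ⊃ audit_blueprint); contrapositively O(not audit_blueprint ⊃ sign_audit_trail). Since O(not audit_blueprint) holds, K gives O(sign_audit_trail).
Premises 9, 10 do not contribute to this derivation.
Thus O(sign_audit_trail), which is F(not sign_audit_trail): not sign_audit_trail is forbidden.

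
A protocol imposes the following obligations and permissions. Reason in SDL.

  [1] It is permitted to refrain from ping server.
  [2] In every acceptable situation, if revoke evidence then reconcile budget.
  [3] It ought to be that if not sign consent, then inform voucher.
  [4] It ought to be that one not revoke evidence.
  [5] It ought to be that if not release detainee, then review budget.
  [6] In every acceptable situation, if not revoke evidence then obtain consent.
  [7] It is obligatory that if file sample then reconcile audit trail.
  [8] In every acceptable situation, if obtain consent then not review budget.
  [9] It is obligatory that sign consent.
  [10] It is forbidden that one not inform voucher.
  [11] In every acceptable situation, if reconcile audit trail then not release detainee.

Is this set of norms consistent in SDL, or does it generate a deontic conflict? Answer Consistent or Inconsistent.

Premise 3 is O(¬sign_consent → inform_voucher); even if O(inform_voucher) held, inferring O(¬sign_consent) would be affirming the consequent — invalid.
So O(¬sign_consent) is not derivable, and the apparent clash with O(sign_consent) does not arise.
A world satisfying every obligation exists (e.g. file_sample=false, inform_voucher=true, obtain_consent=true, ping_server=false, reconcile_audit_trail=false, reconcile_budget=false, release_detainee=true, review_budget=false, revoke_evidence=false, sign_consent=true); no atom is both obligatory and forbidden, so the set is consistent.

Consistent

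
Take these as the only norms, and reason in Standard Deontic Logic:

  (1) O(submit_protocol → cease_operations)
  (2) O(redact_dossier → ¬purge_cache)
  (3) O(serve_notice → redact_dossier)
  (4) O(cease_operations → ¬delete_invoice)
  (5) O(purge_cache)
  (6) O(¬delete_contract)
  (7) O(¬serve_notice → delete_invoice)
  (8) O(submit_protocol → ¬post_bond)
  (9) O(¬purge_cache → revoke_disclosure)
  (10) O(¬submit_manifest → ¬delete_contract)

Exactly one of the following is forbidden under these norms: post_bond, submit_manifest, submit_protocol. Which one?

submit_protocol

Premise 5 states O(purge_cache) outright.
Premise 2, O(redact_dossier → ¬purge_cache), contraposes to O(purge_cache → ¬redact_dossier); with O(purge_cache) we get O(¬redact_dossier).
The contrapositive of premise 3 (O(serve_notice → redact_dossier)) is O(¬redact_dossier → ¬serve_notice), and O(¬redact_dossier) is already established, so O(¬serve_notice).
From O(¬serve_notice) and premise 7, O(¬serve_notice → delete_invoice), we obtain O(delete_invoice).
The contrapositive of premise 4 (O(cease_operations → ¬delete_invoice)) is O(delete_invoice → ¬cease_operations), and O(delete_invoice) is already established, so O(¬cease_operations).
Premise 1, O(submit_protocol → cease_operations), contraposes to O(¬cease_operations → ¬submit_protocol); with O(¬cease_operations) we get O(¬submit_protocol).
So O(¬submit_protocol) holds, i.e. submit_protocol is forbidden. None of the other listed options is forbidden under the premises.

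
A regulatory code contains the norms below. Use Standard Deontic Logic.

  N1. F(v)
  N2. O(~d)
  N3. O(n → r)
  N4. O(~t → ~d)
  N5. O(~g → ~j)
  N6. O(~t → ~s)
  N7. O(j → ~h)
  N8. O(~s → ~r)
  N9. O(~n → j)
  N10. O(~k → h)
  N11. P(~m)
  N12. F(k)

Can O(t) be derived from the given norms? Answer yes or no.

Yes

Premise 12, F(k), is equivalent to O(~k).
Applying K to premise 10 (O(~k → h)) and O(~k) yields O(h).
Premise 7, O(j → ~h), contraposes to O(h → ~j); with O(h) we get O(~j).
Premise 9, O(~n → j), contraposes to O(~j → n); with O(~j) we get O(n).
Premise 3 is O(n → r); since O(n), deontic closure gives O(r).
Premise 8 is O(~s → ~r); contrapositively O(r → s). Since O(r) holds, K gives O(s).
Premise 6, O(~t → ~s), contraposes to O(s → t); with O(s) we get O(t).
Premises 1, 2, 4, 5, 11 do not contribute to this derivation.
So O(t) follows.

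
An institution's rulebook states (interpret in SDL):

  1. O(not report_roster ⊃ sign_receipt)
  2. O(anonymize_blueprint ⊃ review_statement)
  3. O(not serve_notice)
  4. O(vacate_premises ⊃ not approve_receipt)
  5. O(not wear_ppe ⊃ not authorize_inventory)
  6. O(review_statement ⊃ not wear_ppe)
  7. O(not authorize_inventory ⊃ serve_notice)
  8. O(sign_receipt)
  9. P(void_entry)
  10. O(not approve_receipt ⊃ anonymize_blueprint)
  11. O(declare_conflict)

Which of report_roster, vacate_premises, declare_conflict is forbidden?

vacate_premises

Premise 3 states O(not serve_notice) outright.
Premise 7, O(not authorize_inventory ⊃ serve_notice), contraposes to O(not serve_notice ⊃ authorize_inventory); with O(not serve_notice) we get O(authorize_inventory).
The contrapositive of premise 5 (O(not wear_ppe ⊃ not authorize_inventory)) is O(authorize_inventory ⊃ wear_ppe), and O(authorize_inventory) is already established, so O(wear_ppe).
The contrapositive of premise 6 (O(review_statement ⊃ not wear_ppe)) is O(wear_ppe ⊃ not review_statement), and O(wear_ppe) is already established, so O(not review_statement).
The contrapositive of premise 2 (O(anonymize_blueprint ⊃ review_statement)) is O(not review_statement ⊃ not anonymize_blueprint), and O(not review_statement) is already established, so O(not anonymize_blueprint).
The contrapositive of premise 10 (O(not approve_receipt ⊃ anonymize_blueprint)) is O(not anonymize_blueprint ⊃ approve_receipt), and O(not anonymize_blueprint) is already established, so O(approve_receipt).
Premise 4 is O(vacate_premises ⊃ not approve_receipt); contrapositively O(approve_receipt ⊃ not vacate_premises). Since O(approve_receipt) holds, K gives O(not vacate_premises).
So O(not vacate_premises) holds, i.e. vacate_premises is forbidden. None of the other listed options is forbidden under the premises.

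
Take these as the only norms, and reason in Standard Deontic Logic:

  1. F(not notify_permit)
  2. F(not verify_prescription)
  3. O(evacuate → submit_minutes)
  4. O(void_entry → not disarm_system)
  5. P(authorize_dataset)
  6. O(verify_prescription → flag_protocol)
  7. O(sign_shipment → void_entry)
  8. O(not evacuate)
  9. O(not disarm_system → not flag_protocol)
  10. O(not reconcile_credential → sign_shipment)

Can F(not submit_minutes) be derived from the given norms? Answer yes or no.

No

Premise 3 is O(evacuate → submit_minutes), but O(evacuate) is not derivable from the premises, so it does not yield O(submit_minutes).
No other premise forces O(submit_minutes). An ideal world satisfying every premise can still have not submit_minutes true, so F(not submit_minutes) is not derivable.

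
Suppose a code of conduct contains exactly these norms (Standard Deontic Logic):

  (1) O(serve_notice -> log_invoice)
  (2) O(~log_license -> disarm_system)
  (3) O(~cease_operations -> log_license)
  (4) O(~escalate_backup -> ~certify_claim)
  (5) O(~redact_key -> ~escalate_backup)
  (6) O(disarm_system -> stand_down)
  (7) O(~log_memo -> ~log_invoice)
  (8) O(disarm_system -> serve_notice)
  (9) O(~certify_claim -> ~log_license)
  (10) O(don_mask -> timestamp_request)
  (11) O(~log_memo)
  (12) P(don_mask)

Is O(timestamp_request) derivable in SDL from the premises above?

Premise 10 is O(don_mask -> timestamp_request), but O(don_mask) is not derivable from the premises (the permission P(don_mask) asserts only ~O(~don_mask), not O(don_mask)), so it does not yield O(timestamp_request).
No other premise forces O(timestamp_request). An ideal world satisfying every premise can still have timestamp_request false, so O(timestamp_request) is not derivable.

No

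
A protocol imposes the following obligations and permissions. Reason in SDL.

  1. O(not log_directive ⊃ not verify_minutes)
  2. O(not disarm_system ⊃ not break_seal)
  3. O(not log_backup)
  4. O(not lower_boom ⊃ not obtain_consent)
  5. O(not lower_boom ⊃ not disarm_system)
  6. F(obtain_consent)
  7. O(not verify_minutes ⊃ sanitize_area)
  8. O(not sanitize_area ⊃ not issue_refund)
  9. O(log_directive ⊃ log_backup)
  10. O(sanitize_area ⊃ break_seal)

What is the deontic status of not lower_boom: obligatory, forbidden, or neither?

Premise 3 states O(not log_backup) outright.
Premise 9 is O(log_directive ⊃ log_backup); contrapositively O(not log_backup ⊃ not log_directive). Since O(not log_backup) holds, K gives O(not log_directive).
From O(not log_directive) and premise 1, O(not log_directive ⊃ not verify_minutes), we obtain O(not verify_minutes).
Premise 7 is O(not verify_minutes ⊃ sanitize_area); since O(not verify_minutes), deontic closure gives O(sanitize_area).
From O(sanitize_area) and premise 10, O(sanitize_area ⊃ break_seal), we obtain O(break_seal).
Premise 2 is O(not disarm_system ⊃ not break_seal); contrapositively O(break_seal ⊃ disarm_system). Since O(break_seal) holds, K gives O(disarm_system).
Premise 5 is O(not lower_boom ⊃ not disarm_system); contrapositively O(disarm_system ⊃ lower_boom). Since O(disarm_system) holds, K gives O(lower_boom).
Premises 4, 6, 8 do not contribute to this derivation.
Thus O(lower_boom), which is F(not lower_boom): not lower_boom is forbidden.

Forbidden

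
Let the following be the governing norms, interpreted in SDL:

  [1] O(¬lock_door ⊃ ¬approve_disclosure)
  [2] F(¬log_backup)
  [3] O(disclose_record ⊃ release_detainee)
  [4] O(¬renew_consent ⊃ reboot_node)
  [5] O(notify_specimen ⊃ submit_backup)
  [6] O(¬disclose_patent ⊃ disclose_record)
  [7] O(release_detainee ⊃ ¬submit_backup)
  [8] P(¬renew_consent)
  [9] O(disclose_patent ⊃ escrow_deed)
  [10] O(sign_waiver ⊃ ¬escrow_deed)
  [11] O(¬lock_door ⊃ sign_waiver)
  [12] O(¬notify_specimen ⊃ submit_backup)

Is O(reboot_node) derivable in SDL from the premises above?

No

Premise 4 is O(¬renew_consent ⊃ reboot_node), but O(¬renew_consent) is not derivable from the premises (the permission P(¬renew_consent) asserts only ¬O(renew_consent), not O(¬renew_consent)), so it does not yield O(reboot_node).
No other premise forces O(reboot_node). An ideal world satisfying every premise can still have reboot_node false, so O(reboot_node) is not derivable.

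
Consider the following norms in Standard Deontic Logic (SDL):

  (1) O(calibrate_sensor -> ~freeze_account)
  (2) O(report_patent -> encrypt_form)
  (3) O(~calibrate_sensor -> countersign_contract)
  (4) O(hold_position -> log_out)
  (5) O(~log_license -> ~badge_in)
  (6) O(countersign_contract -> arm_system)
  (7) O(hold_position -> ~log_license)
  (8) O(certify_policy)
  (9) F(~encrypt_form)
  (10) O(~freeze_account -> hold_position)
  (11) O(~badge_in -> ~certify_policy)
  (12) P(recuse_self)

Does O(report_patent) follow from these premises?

No

Premise 2 is O(report_patent -> encrypt_form); even if O(encrypt_form) held, inferring O(report_patent) would be affirming the consequent — invalid.
No other premise forces O(report_patent). An ideal world satisfying every premise can still have report_patent false, so O(report_patent) is not derivable.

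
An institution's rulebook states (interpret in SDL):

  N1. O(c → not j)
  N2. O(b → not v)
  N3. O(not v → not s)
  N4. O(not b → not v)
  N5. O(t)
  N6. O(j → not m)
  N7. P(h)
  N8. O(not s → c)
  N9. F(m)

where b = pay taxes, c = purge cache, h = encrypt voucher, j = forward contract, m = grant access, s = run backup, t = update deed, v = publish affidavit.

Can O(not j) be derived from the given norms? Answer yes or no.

Yes

Premises 4 and 2 are O(not b → not v) and O(b → not v); every ideal world satisfies not b or b, so in either case not v holds — hence O(not v).
With premise 3, O(not v → not s), the K-axiom yields O(not s).
Applying K to premise 8 (O(not s → c)) and O(not s) yields O(c).
With premise 1, O(c → not j), the K-axiom yields O(not j).
Premises 5, 6, 7, 9 do not contribute to this derivation.
So O(not j) follows.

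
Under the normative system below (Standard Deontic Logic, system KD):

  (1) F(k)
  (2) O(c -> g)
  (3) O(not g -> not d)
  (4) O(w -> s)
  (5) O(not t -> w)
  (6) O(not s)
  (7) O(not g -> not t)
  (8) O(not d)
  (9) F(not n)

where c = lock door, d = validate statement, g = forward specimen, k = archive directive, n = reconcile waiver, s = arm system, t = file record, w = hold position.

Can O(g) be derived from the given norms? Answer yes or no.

Premise 6 gives O(not s).
Premise 4, O(w -> s), contraposes to O(not s -> not w); with O(not s) we get O(not w).
Premise 5 is O(not t -> w); contrapositively O(not w -> t). Since O(not w) holds, K gives O(t).
The contrapositive of premise 7 (O(not g -> not t)) is O(t -> g), and O(t) is already established, so O(g).
Premises 1, 2, 3, 8, 9 do not contribute to this derivation.
So O(g) follows.

Yes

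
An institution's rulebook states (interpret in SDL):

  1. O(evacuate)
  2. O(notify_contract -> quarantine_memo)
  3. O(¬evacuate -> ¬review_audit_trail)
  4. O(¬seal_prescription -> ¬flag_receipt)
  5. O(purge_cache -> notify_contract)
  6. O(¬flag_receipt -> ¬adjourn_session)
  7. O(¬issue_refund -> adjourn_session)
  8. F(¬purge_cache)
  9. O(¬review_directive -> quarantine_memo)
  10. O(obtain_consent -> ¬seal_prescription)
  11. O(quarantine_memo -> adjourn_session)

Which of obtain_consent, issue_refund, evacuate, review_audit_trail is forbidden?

obtain_consent

Premise 8, F(¬purge_cache), is equivalent to O(purge_cache).
With premise 5, O(purge_cache -> notify_contract), the K-axiom yields O(notify_contract).
Applying K to premise 2 (O(notify_contract -> quarantine_memo)) and O(notify_contract) yields O(quarantine_memo).
From O(quarantine_memo) and premise 11, O(quarantine_memo -> adjourn_session), we obtain O(adjourn_session).
Premise 6, O(¬flag_receipt -> ¬adjourn_session), contraposes to O(adjourn_session -> flag_receipt); with O(adjourn_session) we get O(flag_receipt).
The contrapositive of premise 4 (O(¬seal_prescription -> ¬flag_receipt)) is O(flag_receipt -> seal_prescription), and O(flag_receipt) is already established, so O(seal_prescription).
The contrapositive of premise 10 (O(obtain_consent -> ¬seal_prescription)) is O(seal_prescription -> ¬obtain_consent), and O(seal_prescription) is already established, so O(¬obtain_consent).
So O(¬obtain_consent) holds, i.e. obtain_consent is forbidden. None of the other listed options is forbidden under the premises.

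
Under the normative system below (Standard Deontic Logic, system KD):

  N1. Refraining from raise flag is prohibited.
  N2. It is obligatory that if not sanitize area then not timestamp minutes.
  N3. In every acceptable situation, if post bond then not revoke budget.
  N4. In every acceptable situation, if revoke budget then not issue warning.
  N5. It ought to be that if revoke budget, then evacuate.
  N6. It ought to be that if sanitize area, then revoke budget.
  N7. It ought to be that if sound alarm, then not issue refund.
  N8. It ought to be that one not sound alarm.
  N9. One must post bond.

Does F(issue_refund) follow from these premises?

No

Premise 7 is O(sound_alarm → ¬issue_refund), but O(sound_alarm) is not derivable from the premises, so it does not yield O(¬issue_refund).
No other premise forces O(¬issue_refund). An ideal world satisfying every premise can still have issue_refund true, so F(issue_refund) is not derivable.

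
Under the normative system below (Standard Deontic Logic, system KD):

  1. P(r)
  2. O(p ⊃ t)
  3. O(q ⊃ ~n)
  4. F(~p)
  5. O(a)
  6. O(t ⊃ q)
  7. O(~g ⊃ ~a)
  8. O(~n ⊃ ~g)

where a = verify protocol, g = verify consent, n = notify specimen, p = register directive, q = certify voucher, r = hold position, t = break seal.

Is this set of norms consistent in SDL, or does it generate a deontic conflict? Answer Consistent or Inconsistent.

Inconsistent

Premise 5 states O(a) outright.
Premise 7 is O(~g ⊃ ~a); contrapositively O(a ⊃ g). Since O(a) holds, K gives O(g).
Premise 8, O(~n ⊃ ~g), contraposes to O(g ⊃ n); with O(g) we get O(n).
The contrapositive of premise 3 (O(q ⊃ ~n)) is O(n ⊃ ~q), and O(n) is already established, so O(~q).
Premise 6 is O(t ⊃ q); contrapositively O(~q ⊃ ~t). Since O(~q) holds, K gives O(~t).
The contrapositive of premise 2 (O(p ⊃ t)) is O(~t ⊃ ~p), and O(~t) is already established, so O(~p).
However, F(~p) at premise 4 amounts to O(p).
We now have both O(~p) and O(p) — p is simultaneously obligatory and forbidden, violating the D-axiom.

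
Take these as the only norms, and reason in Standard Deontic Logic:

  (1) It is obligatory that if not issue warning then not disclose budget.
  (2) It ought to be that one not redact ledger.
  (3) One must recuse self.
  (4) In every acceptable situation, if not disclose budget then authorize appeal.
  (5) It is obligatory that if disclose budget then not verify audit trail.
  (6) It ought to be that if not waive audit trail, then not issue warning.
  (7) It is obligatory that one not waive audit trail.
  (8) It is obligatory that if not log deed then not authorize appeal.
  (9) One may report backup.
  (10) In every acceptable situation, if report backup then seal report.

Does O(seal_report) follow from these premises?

No

Premise 10 is O(report_backup → seal_report), but O(report_backup) is not derivable from the premises (the permission P(report_backup) asserts only ¬O(¬report_backup), not O(report_backup)), so it does not yield O(seal_report).
No other premise forces O(seal_report). An ideal world satisfying every premise can still have seal_report false, so O(seal_report) is not derivable.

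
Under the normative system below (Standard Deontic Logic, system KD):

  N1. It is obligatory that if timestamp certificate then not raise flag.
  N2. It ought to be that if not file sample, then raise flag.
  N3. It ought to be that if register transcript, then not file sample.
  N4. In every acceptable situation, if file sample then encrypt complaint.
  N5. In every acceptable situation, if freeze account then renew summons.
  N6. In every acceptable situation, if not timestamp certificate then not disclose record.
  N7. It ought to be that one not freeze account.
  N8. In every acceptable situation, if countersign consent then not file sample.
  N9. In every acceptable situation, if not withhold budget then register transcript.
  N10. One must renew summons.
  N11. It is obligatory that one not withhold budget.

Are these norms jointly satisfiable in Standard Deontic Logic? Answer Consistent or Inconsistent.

Premise 5 is O(freeze_account → renew_summons); even if O(renew_summons) held, inferring O(freeze_account) would be affirming the consequent — invalid.
So O(freeze_account) is not derivable, and the apparent clash with O(¬freeze_account) does not arise.
A world satisfying every obligation exists (e.g. countersign_consent=false, disclose_record=false, encrypt_complaint=false, file_sample=false, freeze_account=false, raise_flag=true, register_transcript=true, renew_summons=true, timestamp_certificate=false, withhold_budget=false); no atom is both obligatory and forbidden, so the set is consistent.

Consistent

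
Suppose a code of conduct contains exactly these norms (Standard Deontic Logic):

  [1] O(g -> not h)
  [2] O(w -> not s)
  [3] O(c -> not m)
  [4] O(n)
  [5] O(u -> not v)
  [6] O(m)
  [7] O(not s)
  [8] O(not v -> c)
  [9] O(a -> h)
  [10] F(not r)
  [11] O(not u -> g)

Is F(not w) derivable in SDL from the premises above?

Premise 2 is O(w -> not s); even if O(not s) held, inferring O(w) would be affirming the consequent — invalid.
No other premise forces O(w). An ideal world satisfying every premise can still have not w true, so F(not w) is not derivable.

No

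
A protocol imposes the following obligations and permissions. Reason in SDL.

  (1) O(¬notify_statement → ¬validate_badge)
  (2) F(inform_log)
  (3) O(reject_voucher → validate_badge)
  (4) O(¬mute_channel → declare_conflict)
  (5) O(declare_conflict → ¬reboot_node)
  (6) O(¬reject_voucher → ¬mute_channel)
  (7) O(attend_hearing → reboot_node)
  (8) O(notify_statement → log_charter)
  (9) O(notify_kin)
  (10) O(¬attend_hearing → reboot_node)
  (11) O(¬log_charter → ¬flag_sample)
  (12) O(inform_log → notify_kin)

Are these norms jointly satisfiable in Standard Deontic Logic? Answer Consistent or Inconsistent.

Consistent

Premise 12 is O(inform_log → notify_kin); even if O(notify_kin) held, inferring O(inform_log) would be affirming the consequent — invalid.
So O(inform_log) is not derivable, and the apparent clash with O(¬inform_log) does not arise.
A world satisfying every obligation exists (e.g. attend_hearing=false, declare_conflict=false, flag_sample=false, inform_log=false, log_charter=true, mute_channel=true, notify_kin=true, notify_statement=true, reboot_node=true, reject_voucher=true, validate_badge=true); no atom is both obligatory and forbidden, so the set is consistent.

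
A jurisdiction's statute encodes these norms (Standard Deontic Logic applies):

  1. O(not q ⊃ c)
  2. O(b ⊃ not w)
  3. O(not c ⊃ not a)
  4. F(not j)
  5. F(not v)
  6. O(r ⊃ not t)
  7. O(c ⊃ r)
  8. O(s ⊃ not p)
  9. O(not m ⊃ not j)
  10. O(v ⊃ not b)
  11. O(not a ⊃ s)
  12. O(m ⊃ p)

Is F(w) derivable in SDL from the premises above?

No

Premise 2 is O(b ⊃ not w), but O(b) is not derivable from the premises, so it does not yield O(not w).
No other premise forces O(not w). An ideal world satisfying every premise can still have w true, so F(w) is not derivable.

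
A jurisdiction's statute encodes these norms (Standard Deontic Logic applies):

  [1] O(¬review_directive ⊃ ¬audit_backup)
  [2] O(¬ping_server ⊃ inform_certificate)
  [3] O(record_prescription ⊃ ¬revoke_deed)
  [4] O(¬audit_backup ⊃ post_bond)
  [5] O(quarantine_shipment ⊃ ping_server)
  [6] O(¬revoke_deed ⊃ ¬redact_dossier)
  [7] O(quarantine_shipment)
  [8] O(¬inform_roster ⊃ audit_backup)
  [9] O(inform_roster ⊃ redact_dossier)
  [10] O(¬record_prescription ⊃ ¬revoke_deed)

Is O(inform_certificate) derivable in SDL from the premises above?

Premise 2 is O(¬ping_server ⊃ inform_certificate), but O(¬ping_server) is not derivable from the premises, so it does not yield O(inform_certificate).
No other premise forces O(inform_certificate). An ideal world satisfying every premise can still have inform_certificate false, so O(inform_certificate) is not derivable.

No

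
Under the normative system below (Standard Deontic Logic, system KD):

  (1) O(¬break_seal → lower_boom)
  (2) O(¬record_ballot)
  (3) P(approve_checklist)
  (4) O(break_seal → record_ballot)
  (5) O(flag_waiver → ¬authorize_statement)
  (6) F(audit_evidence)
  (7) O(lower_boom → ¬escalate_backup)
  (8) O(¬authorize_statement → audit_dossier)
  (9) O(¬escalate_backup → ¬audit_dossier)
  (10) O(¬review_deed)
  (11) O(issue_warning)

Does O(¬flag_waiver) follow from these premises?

Yes

Premise 2 states O(¬record_ballot) outright.
The contrapositive of premise 4 (O(break_seal → record_ballot)) is O(¬record_ballot → ¬break_seal), and O(¬record_ballot) is already established, so O(¬break_seal).
From O(¬break_seal) and premise 1, O(¬break_seal → lower_boom), we obtain O(lower_boom).
Applying K to premise 7 (O(lower_boom → ¬escalate_backup)) and O(lower_boom) yields O(¬escalate_backup).
From O(¬escalate_backup) and premise 9, O(¬escalate_backup → ¬audit_dossier), we obtain O(¬audit_dossier).
The contrapositive of premise 8 (O(¬authorize_statement → audit_dossier)) is O(¬audit_dossier → authorize_statement), and O(¬audit_dossier) is already established, so O(authorize_statement).
Premise 5 is O(flag_waiver → ¬authorize_statement); contrapositively O(authorize_statement → ¬flag_waiver). Since O(authorize_statement) holds, K gives O(¬flag_waiver).
Premises 3, 6, 10, 11 do not contribute to this derivation.
So O(¬flag_waiver) follows.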